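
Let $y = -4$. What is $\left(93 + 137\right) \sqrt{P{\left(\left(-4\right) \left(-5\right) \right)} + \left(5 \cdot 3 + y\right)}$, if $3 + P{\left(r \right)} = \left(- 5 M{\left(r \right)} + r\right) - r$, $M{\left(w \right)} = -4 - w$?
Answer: $1840 \sqrt{2} \approx 2602.2$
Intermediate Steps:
$P{\left(r \right)} = 17 + 5 r$ ($P{\left(r \right)} = -3 + \left(\left(- 5 \left(-4 - r\right) + r\right) - r\right) = -3 + \left(\left(\left(20 + 5 r\right) + r\right) - r\right) = -3 + \left(\left(20 + 6 r\right) - r\right) = -3 + \left(20 + 5 r\right) = 17 + 5 r$)
$\left(93 + 137\right) \sqrt{P{\left(\left(-4\right) \left(-5\right) \right)} + \left(5 \cdot 3 + y\right)} = \left(93 + 137\right) \sqrt{\left(17 + 5 \left(\left(-4\right) \left(-5\right)\right)\right) + \left(5 \cdot 3 - 4\right)} = 230 \sqrt{\left(17 + 5 \cdot 20\right) + \left(15 - 4\right)} = 230 \sqrt{\left(17 + 100\right) + 11} = 230 \sqrt{117 + 11} = 230 \sqrt{128} = 230 \cdot 8 \sqrt{2} = 1840 \sqrt{2}$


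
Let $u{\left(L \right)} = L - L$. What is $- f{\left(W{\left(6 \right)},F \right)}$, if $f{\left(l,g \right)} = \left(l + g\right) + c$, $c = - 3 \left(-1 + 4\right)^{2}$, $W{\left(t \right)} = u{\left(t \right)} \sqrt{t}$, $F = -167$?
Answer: $194$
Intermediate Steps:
$u{\left(L \right)} = 0$
$W{\left(t \right)} = 0$ ($W{\left(t \right)} = 0 \sqrt{t} = 0$)
$c = -27$ ($c = - 3 \cdot 3^{2} = \left(-3\right) 9 = -27$)
$f{\left(l,g \right)} = -27 + g + l$ ($f{\left(l,g \right)} = \left(l + g\right) - 27 = \left(g + l\right) - 27 = -27 + g + l$)
$- f{\left(W{\left(6 \right)},F \right)} = - (-27 - 167 + 0) = \left(-1\right) \left(-194\right) = 194$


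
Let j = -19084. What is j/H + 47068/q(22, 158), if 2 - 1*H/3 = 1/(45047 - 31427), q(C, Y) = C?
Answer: -312012334/299629 ≈ -1041.3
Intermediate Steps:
H = 27239/4540 (H = 6 - 3/(45047 - 31427) = 6 - 3/13620 = 6 - 3*1/13620 = 6 - 1/4540 = 27239/4540 ≈ 5.9998)
j/H + 47068/q(22, 158) = -19084/27239/4540 + 47068/22 = -19084*4540/27239 + 47068*(1/22) = -86641360/27239 + 23534/11 = -312012334/299629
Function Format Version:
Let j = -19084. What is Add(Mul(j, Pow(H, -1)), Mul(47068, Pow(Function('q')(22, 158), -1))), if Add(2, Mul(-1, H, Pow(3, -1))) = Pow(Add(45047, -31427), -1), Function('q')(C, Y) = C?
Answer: Rational(-312012334, 299629) ≈ -1041.3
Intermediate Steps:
H = Rational(27239, 4540) (H = Add(6, Mul(-3, Pow(Add(45047, -31427), -1))) = Add(6, Mul(-3, Pow(13620, -1))) = Add(6, Mul(-3, Rational(1, 13620))) = Add(6, Rational(-1, 4540)) = Rational(27239, 4540) ≈ 5.9998)
Add(Mul(j, Pow(H, -1)), Mul(47068, Pow(Function('q')(22, 158), -1))) = Add(Mul(-19084, Pow(Rational(27239, 4540), -1)), Mul(47068, Pow(22, -1))) = Add(Mul(-19084, Rational(4540, 27239)), Mul(47068, Rational(1, 22))) = Add(Rational(-86641360, 27239), Rational(23534, 11)) = Rational(-312012334, 299629)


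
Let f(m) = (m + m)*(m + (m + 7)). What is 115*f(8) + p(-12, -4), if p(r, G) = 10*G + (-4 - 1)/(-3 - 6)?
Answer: 380525/9 ≈ 42281.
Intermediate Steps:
p(r, G) = 5/9 + 10*G (p(r, G) = 10*G - 5/(-9) = 10*G - 5*(-⅑) = 10*G + 5/9 = 5/9 + 10*G)
f(m) = 2*m*(7 + 2*m) (f(m) = (2*m)*(m + (7 + m)) = (2*m)*(7 + 2*m) = 2*m*(7 + 2*m))
115*f(8) + p(-12, -4) = 115*(2*8*(7 + 2*8)) + (5/9 + 10*(-4)) = 115*(2*8*(7 + 16)) + (5/9 - 40) = 115*(2*8*23) - 355/9 = 115*368 - 355/9 = 42320 - 355/9 = 380525/9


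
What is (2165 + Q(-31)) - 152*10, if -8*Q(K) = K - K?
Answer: 645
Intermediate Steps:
Q(K) = 0 (Q(K) = -(K - K)/8 = -1/8*0 = 0)
(2165 + Q(-31)) - 152*10 = (2165 + 0) - 152*10 = 2165 - 1*1520 = 2165 - 1520 = 645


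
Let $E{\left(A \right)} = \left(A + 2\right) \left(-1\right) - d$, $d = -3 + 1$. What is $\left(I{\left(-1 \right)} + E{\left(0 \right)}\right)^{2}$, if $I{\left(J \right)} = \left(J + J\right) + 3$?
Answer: $1$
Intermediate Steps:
$d = -2$
$I{\left(J \right)} = 3 + 2 J$ ($I{\left(J \right)} = 2 J + 3 = 3 + 2 J$)
$E{\left(A \right)} = - A$ ($E{\left(A \right)} = \left(A + 2\right) \left(-1\right) - -2 = \left(2 + A\right) \left(-1\right) + 2 = \left(-2 - A\right) + 2 = - A$)
$\left(I{\left(-1 \right)} + E{\left(0 \right)}\right)^{2} = \left(\left(3 + 2 \left(-1\right)\right) - 0\right)^{2} = \left(\left(3 - 2\right) + 0\right)^{2} = \left(1 + 0\right)^{2} = 1^{2} = 1$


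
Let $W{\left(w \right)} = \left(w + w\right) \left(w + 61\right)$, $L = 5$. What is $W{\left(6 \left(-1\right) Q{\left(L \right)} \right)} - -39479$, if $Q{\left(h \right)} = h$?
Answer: $37619$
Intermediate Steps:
$W{\left(w \right)} = 2 w \left(61 + w\right)$
$W{\left(6 \left(-1\right) Q{\left(L \right)} \right)} - -39479 = 2 \cdot 6 \left(-1\right) 5 \left(61 + 6 \left(-1\right) 5\right) - -39479 = 2 \left(\left(-6\right) 5\right) \left(61 - 30\right) + 39479 = 2 \left(-30\right) \left(61 - 30\right) + 39479 = 2 \left(-30\right) 31 + 39479 = -1860 + 39479 = 37619$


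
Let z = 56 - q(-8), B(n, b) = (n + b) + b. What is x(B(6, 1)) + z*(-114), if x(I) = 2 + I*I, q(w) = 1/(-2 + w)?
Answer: -31647/5 ≈ -6329.4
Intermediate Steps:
B(n, b) = n + 2*b (B(n, b) = (b + n) + b = n + 2*b)
x(I) = 2 + I²
z = 561/10 (z = 56 - 1/(-2 - 8) = 56 - 1/(-10) = 56 - 1*(-⅒) = 56 + ⅒ = 561/10 ≈ 56.100)
x(B(6, 1)) + z*(-114) = (2 + (6 + 2*1)²) + (561/10)*(-114) = (2 + (6 + 2)²) - 31977/5 = (2 + 8²) - 31977/5 = (2 + 64) - 31977/5 = 66 - 31977/5 = -31647/5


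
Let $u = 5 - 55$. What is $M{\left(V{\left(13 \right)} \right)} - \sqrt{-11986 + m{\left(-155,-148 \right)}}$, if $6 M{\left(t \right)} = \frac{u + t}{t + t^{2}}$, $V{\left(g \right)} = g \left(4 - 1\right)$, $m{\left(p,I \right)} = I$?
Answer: $- \frac{11}{9360} - i \sqrt{12134} \approx -0.0011752 - 110.15 i$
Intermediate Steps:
$u = -50$ ($u = 5 - 55 = -50$)
$V{\left(g \right)} = 3 g$ ($V{\left(g \right)} = g 3 = 3 g$)
$M{\left(t \right)} = \frac{-50 + t}{6 \left(t + t^{2}\right)}$ ($M{\left(t \right)} = \frac{\left(-50 + t\right) \frac{1}{t + t^{2}}}{6} = \frac{\frac{1}{t + t^{2}} \left(-50 + t\right)}{6} = \frac{-50 + t}{6 \left(t + t^{2}\right)}$)
$M{\left(V{\left(13 \right)} \right)} - \sqrt{-11986 + m{\left(-155,-148 \right)}} = \frac{-50 + 3 \cdot 13}{6 \cdot 3 \cdot 13 \left(1 + 3 \cdot 13\right)} - \sqrt{-11986 - 148} = \frac{-50 + 39}{6 \cdot 39 \left(1 + 39\right)} - \sqrt{-12134} = \frac{1}{6} \cdot \frac{1}{39} \cdot \frac{1}{40} \left(-11\right) - i \sqrt{12134} = - \frac{11}{9360} - i \sqrt{12134}$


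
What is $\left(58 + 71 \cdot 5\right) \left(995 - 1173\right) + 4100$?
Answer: $-69414$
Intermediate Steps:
$\left(58 + 71 \cdot 5\right) \left(995 - 1173\right) + 4100 = \left(58 + 355\right) \left(-178\right) + 4100 = 413 \left(-178\right) + 4100 = -73514 + 4100 = -69414$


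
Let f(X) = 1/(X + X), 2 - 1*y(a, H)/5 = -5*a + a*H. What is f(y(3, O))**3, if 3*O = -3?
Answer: 1/8000000 ≈ 1.2500e-7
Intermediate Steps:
O = -1 (O = (1/3)*(-3) = -1)
y(a, H) = 10 + 25*a - 5*H*a (y(a, H) = 10 - 5*(-5*a + a*H) = 10 - 5*(-5*a + H*a) = 10 + (25*a - 5*H*a) = 10 + 25*a - 5*H*a)
f(X) = 1/(2*X)
f(y(3, O))**3 = (1/(2*(10 + 25*3 - 5*(-1)*3)))**3 = (1/(2*(10 + 75 + 15)))**3 = ((1/2)/100)**3 = ((1/2)*(1/100))**3 = (1/200)**3 = 1/8000000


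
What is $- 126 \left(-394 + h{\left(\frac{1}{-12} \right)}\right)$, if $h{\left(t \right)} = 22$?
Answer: $46872$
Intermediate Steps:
$- 126 \left(-394 + h{\left(\frac{1}{-12} \right)}\right) = - 126 \left(-394 + 22\right) = \left(-126\right) \left(-372\right) = 46872$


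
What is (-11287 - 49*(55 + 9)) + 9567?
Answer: -4856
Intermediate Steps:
(-11287 - 49*(55 + 9)) + 9567 = (-11287 - 49*64) + 9567 = (-11287 - 3136) + 9567 = -14423 + 9567 = -4856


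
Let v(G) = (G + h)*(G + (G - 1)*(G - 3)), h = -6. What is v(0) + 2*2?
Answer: -14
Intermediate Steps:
v(G) = (-6 + G)*(G + (-1 + G)*(-3 + G)) (v(G) = (G - 6)*(G + (G - 1)*(G - 3)) = (-6 + G)*(G + (-1 + G)*(-3 + G)))
v(0) + 2*2 = (-18 + 0³ - 9*0² + 21*0) + 2*2 = (-18 + 0 - 9*0 + 0) + 4 = (-18 + 0 + 0 + 0) + 4 = -18 + 4 = -14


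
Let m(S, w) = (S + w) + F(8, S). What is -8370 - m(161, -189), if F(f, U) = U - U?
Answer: -8342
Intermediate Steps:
F(f, U) = 0
m(S, w) = S + w (m(S, w) = (S + w) + 0 = S + w)
-8370 - m(161, -189) = -8370 - (161 - 189) = -8370 - 1*(-28) = -8370 + 28 = -8342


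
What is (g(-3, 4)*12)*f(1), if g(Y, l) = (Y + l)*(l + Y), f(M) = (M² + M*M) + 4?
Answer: 72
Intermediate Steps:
f(M) = 4 + 2*M² (f(M) = (M² + M²) + 4 = 2*M² + 4 = 4 + 2*M²)
g(Y, l) = (Y + l)² (g(Y, l) = (Y + l)*(Y + l) = (Y + l)²)
(g(-3, 4)*12)*f(1) = ((-3 + 4)²*12)*(4 + 2*1²) = (1²*12)*(4 + 2*1) = (1*12)*(4 + 2) = 12*6 = 72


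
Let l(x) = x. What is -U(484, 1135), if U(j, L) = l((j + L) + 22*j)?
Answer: -12267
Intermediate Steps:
U(j, L) = L + 23*j (U(j, L) = (j + L) + 22*j = (L + j) + 22*j = L + 23*j)
-U(484, 1135) = -(1135 + 23*484) = -(1135 + 11132) = -1*12267 = -12267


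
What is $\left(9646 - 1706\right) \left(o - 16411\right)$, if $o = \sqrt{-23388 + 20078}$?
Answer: $-130303340 + 7940 i \sqrt{3310} \approx -1.303 \cdot 10^{8} + 4.5681 \cdot 10^{5} i$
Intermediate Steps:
$o = i \sqrt{3310}$ ($o = \sqrt{-3310} = i \sqrt{3310} \approx 57.533 i$)
$\left(9646 - 1706\right) \left(o - 16411\right) = \left(9646 - 1706\right) \left(i \sqrt{3310} - 16411\right) = 7940 \left(-16411 + i \sqrt{3310}\right) = -130303340 + 7940 i \sqrt{3310}$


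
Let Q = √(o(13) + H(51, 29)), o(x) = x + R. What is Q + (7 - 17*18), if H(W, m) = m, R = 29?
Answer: -299 + √71 ≈ -290.57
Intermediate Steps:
o(x) = 29 + x (o(x) = x + 29 = 29 + x)
Q = √71 (Q = √((29 + 13) + 29) = √(42 + 29) = √71 ≈ 8.4261)
Q + (7 - 17*18) = √71 + (7 - 17*18) = √71 + (7 - 306) = √71 - 299 = -299 + √71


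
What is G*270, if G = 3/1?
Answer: 810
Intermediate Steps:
G = 3 (G = 3*1 = 3)
G*270 = 3*270 = 810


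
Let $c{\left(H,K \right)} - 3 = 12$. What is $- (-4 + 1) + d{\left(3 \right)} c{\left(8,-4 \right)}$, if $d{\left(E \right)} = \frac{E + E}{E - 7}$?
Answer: $- \frac{39}{2} \approx -19.5$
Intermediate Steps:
$c{\left(H,K \right)} = 15$ ($c{\left(H,K \right)} = 3 + 12 = 15$)
$d{\left(E \right)} = \frac{2 E}{-7 + E}$ ($d{\left(E \right)} = \frac{2 E}{E - 7} = \frac{2 E}{-7 + E}$)
$- (-4 + 1) + d{\left(3 \right)} c{\left(8,-4 \right)} = - (-4 + 1) + 2 \cdot 3 \frac{1}{-7 + 3} \cdot 15 = \left(-1\right) \left(-3\right) + 2 \cdot 3 \frac{1}{-4} \cdot 15 = 3 + 2 \cdot 3 \left(- \frac{1}{4}\right) 15 = 3 - \frac{45}{2} = - \frac{39}{2}$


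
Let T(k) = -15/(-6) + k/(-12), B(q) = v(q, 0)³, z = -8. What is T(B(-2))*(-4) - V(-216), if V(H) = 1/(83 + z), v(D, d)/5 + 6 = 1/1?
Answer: -391376/75 ≈ -5218.3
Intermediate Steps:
v(D, d) = -25 (v(D, d) = -30 + 5*(1/1) = -30 + 5*(1*1) = -30 + 5*1 = -30 + 5 = -25)
V(H) = 1/75 (V(H) = 1/(83 - 8) = 1/75)
B(q) = -15625 (B(q) = (-25)³ = -15625)
T(k) = 5/2 - k/12 (T(k) = -15*(-⅙) + k*(-1/12) = 5/2 - k/12)
T(B(-2))*(-4) - V(-216) = (5/2 - 1/12*(-15625))*(-4) - 1*1/75 = (5/2 + 15625/12)*(-4) - 1/75 = (15655/12)*(-4) - 1/75 = -15655/3 - 1/75 = -391376/75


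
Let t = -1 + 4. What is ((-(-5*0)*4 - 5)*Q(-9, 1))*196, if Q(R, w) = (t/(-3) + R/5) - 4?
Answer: 6664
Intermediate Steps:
t = 3
Q(R, w) = -5 + R/5 (Q(R, w) = (3/(-3) + R/5) - 4 = (3*(-1/3) + R*(1/5)) - 4 = (-1 + R/5) - 4 = -5 + R/5)
((-(-5*0)*4 - 5)*Q(-9, 1))*196 = ((-(-5*0)*4 - 5)*(-5 + (1/5)*(-9)))*196 = ((-0*4 - 5)*(-5 - 9/5))*196 = ((-1*0 - 5)*(-34/5))*196 = ((0 - 5)*(-34/5))*196 = -5*(-34/5)*196 = 34*196 = 6664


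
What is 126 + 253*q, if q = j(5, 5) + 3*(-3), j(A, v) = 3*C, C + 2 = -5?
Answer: -7464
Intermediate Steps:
C = -7 (C = -2 - 5 = -7)
j(A, v) = -21 (j(A, v) = 3*(-7) = -21)
q = -30 (q = -21 + 3*(-3) = -21 - 9 = -30)
126 + 253*q = 126 + 253*(-30) = 126 - 7590 = -7464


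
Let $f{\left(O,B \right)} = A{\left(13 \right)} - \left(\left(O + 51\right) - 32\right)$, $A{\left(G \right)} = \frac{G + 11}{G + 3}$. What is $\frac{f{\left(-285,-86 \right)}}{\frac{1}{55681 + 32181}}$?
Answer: $23503085$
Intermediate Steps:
$A{\left(G \right)} = \frac{11 + G}{3 + G}$
$f{\left(O,B \right)} = - \frac{35}{2} - O$ ($f{\left(O,B \right)} = \frac{11 + 13}{3 + 13} - \left(\left(O + 51\right) - 32\right) = \frac{1}{16} \cdot 24 - \left(\left(51 + O\right) - 32\right) = \frac{1}{16} \cdot 24 - \left(19 + O\right) = \frac{3}{2} - \left(19 + O\right) = - \frac{35}{2} - O$)
$\frac{f{\left(-285,-86 \right)}}{\frac{1}{55681 + 32181}} = \frac{- \frac{35}{2} - -285}{\frac{1}{55681 + 32181}} = \frac{- \frac{35}{2} + 285}{\frac{1}{87862}} = \frac{535 \frac{1}{\frac{1}{87862}}}{2} = \frac{535}{2} \cdot 87862 = 23503085$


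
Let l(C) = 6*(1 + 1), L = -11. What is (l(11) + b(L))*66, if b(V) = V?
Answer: 66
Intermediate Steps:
l(C) = 12 (l(C) = 6*2 = 12)
(l(11) + b(L))*66 = (12 - 11)*66 = 1*66 = 66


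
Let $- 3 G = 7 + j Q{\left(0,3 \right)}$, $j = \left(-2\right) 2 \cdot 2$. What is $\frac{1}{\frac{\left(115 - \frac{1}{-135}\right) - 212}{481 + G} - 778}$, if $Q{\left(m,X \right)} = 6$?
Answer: $- \frac{33390}{25983967} \approx -0.001285$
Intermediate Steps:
$j = -8$ ($j = \left(-4\right) 2 = -8$)
$G = \frac{41}{3}$ ($G = - \frac{7 - 48}{3} = \left(- \frac{1}{3}\right) \left(-41\right) = \frac{41}{3} \approx 13.667$)
$\frac{1}{\frac{\left(115 - \frac{1}{-135}\right) - 212}{481 + G} - 778} = \frac{1}{\frac{\left(115 - \frac{1}{-135}\right) - 212}{481 + \frac{41}{3}} - 778} = \frac{1}{\frac{\left(115 - - \frac{1}{135}\right) - 212}{\frac{1484}{3}} - 778} = \frac{1}{\left(\left(115 + \frac{1}{135}\right) - 212\right) \frac{3}{1484} - 778} = \frac{1}{\left(\frac{15526}{135} - 212\right) \frac{3}{1484} - 778} = \frac{1}{\left(- \frac{13094}{135}\right) \frac{3}{1484} - 778} = \frac{1}{- \frac{6547}{33390} - 778} = \frac{1}{- \frac{25983967}{33390}} = - \frac{33390}{25983967}$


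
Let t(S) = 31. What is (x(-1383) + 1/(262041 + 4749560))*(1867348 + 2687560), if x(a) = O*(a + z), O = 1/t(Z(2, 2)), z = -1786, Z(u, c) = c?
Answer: -72339971793344504/155359631 ≈ -4.6563e+8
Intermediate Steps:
O = 1/31 ≈ 0.032258
x(a) = -1786/31 + a/31 (x(a) = (a - 1786)/31 = (-1786 + a)/31 = -1786/31 + a/31)
(x(-1383) + 1/(262041 + 4749560))*(1867348 + 2687560) = ((-1786/31 + (1/31)*(-1383)) + 1/(262041 + 4749560))*(1867348 + 2687560) = ((-1786/31 - 1383/31) + 1/5011601)*4554908 = (-3169/31 + 1/5011601)*4554908 = -15881763538/155359631*4554908 = -72339971793344504/155359631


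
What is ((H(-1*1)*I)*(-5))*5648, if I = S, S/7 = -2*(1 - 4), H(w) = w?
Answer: 1186080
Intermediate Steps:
S = 42 (S = 7*(-2*(1 - 4)) = 7*(-2*(-3)) = 7*6 = 42)
I = 42
((H(-1*1)*I)*(-5))*5648 = ((-1*1*42)*(-5))*5648 = (-1*42*(-5))*5648 = -42*(-5)*5648 = 210*5648 = 1186080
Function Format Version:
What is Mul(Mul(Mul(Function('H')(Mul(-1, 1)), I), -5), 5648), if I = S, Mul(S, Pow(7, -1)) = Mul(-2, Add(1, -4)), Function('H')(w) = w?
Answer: 1186080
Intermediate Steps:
S = 42 (S = Mul(7, Mul(-2, Add(1, -4))) = Mul(7, Mul(-2, -3)) = Mul(7, 6) = 42)
I = 42
Mul(Mul(Mul(Function('H')(Mul(-1, 1)), I), -5), 5648) = Mul(Mul(Mul(Mul(-1, 1), 42), -5), 5648) = Mul(Mul(Mul(-1, 42), -5), 5648) = Mul(Mul(-42, -5), 5648) = Mul(210, 5648) = 1186080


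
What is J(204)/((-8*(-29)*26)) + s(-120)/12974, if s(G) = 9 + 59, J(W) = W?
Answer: 2261/57884 ≈ 0.039061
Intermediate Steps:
s(G) = 68
J(204)/((-8*(-29)*26)) + s(-120)/12974 = 204/((-8*(-29)*26)) + 68/12974 = 204/((232*26)) + 68*(1/12974) = 204/6032 + 34/6487 = 204*(1/6032) + 34/6487 = 51/1508 + 34/6487 = 2261/57884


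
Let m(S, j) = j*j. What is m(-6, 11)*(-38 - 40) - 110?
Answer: -9548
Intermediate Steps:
m(S, j) = j²
m(-6, 11)*(-38 - 40) - 110 = 11²*(-38 - 40) - 110 = 121*(-78) - 110 = -9438 - 110 = -9548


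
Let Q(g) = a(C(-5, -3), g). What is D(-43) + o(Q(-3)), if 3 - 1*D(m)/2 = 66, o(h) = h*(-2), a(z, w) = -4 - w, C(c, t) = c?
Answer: -124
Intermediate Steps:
Q(g) = -4 - g
o(h) = -2*h
D(m) = -126 (D(m) = 6 - 2*66 = 6 - 132 = -126)
D(-43) + o(Q(-3)) = -126 - 2*(-4 - 1*(-3)) = -126 - 2*(-4 + 3) = -126 - 2*(-1) = -126 + 2 = -124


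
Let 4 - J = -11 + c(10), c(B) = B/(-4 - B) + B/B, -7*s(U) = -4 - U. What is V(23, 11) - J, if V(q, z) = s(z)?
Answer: -88/7 ≈ -12.571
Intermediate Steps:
s(U) = 4/7 + U/7 (s(U) = -(-4 - U)/7 = 4/7 + U/7)
V(q, z) = 4/7 + z/7
c(B) = 1 + B/(-4 - B) (c(B) = B/(-4 - B) + 1 = 1 + B/(-4 - B))
J = 103/7 (J = 4 - (-11 + 4/(4 + 10)) = 4 - (-11 + 4/14) = 4 - (-11 + 4*(1/14)) = 4 - (-11 + 2/7) = 4 - 1*(-75/7) = 4 + 75/7 = 103/7 ≈ 14.714)
V(23, 11) - J = (4/7 + (⅐)*11) - 1*103/7 = (4/7 + 11/7) - 103/7 = 15/7 - 103/7 = -88/7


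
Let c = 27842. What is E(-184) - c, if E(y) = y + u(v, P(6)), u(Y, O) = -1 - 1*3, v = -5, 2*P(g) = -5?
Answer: -28030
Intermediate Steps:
P(g) = -5/2 (P(g) = (½)*(-5) = -5/2)
u(Y, O) = -4 (u(Y, O) = -1 - 3 = -4)
E(y) = -4 + y (E(y) = y - 4 = -4 + y)
E(-184) - c = (-4 - 184) - 1*27842 = -188 - 27842 = -28030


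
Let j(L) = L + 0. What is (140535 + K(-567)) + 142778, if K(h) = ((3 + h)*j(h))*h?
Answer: -181036483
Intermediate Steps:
j(L) = L
K(h) = h²*(3 + h) (K(h) = ((3 + h)*h)*h = (h*(3 + h))*h = h²*(3 + h))
(140535 + K(-567)) + 142778 = (140535 + (-567)²*(3 - 567)) + 142778 = (140535 + 321489*(-564)) + 142778 = (140535 - 181319796) + 142778 = -181179261 + 142778 = -181036483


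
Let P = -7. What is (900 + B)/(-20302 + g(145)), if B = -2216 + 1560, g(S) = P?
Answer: -244/20309 ≈ -0.012014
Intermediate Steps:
g(S) = -7
B = -656
(900 + B)/(-20302 + g(145)) = (900 - 656)/(-20302 - 7) = 244/(-20309) = 244*(-1/20309) = -244/20309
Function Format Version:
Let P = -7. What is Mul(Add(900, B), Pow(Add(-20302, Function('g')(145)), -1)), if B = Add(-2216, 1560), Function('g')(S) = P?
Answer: Rational(-244, 20309) ≈ -0.012014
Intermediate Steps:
Function('g')(S) = -7
B = -656
Mul(Add(900, B), Pow(Add(-20302, Function('g')(145)), -1)) = Mul(Add(900, -656), Pow(Add(-20302, -7), -1)) = Mul(244, Pow(-20309, -1)) = Mul(244, Rational(-1, 20309)) = Rational(-244, 20309)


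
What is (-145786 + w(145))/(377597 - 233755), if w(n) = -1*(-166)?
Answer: -72810/71921 ≈ -1.0124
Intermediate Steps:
w(n) = 166
(-145786 + w(145))/(377597 - 233755) = (-145786 + 166)/(377597 - 233755) = -145620/143842 = -145620*1/143842 = -72810/71921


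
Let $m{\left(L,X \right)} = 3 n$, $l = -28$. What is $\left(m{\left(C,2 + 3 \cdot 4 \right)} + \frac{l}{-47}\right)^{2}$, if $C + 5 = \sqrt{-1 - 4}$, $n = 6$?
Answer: $\frac{763876}{2209} \approx 345.8$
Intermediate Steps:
$C = -5 + i \sqrt{5}$ ($C = -5 + \sqrt{-1 - 4} = -5 + \sqrt{-5} = -5 + i \sqrt{5} \approx -5.0 + 2.2361 i$)
$m{\left(L,X \right)} = 18$ ($m{\left(L,X \right)} = 3 \cdot 6 = 18$)
$\left(m{\left(C,2 + 3 \cdot 4 \right)} + \frac{l}{-47}\right)^{2} = \left(18 - \frac{28}{-47}\right)^{2} = \left(18 - - \frac{28}{47}\right)^{2} = \left(18 + \frac{28}{47}\right)^{2} = \left(\frac{874}{47}\right)^{2} = \frac{763876}{2209}$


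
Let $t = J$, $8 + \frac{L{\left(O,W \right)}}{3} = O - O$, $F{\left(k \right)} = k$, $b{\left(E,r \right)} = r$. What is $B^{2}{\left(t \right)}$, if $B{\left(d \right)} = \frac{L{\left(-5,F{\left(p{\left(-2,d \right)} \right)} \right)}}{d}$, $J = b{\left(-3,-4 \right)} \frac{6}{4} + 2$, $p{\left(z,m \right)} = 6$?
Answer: $36$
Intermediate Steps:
$J = -4$ ($J = - 4 \cdot \frac{6}{4} + 2 = - 4 \cdot 6 \cdot \frac{1}{4} + 2 = \left(-4\right) \frac{3}{2} + 2 = -6 + 2 = -4$)
$L{\left(O,W \right)} = -24$ ($L{\left(O,W \right)} = -24 + 3 \left(O - O\right) = -24 + 3 \cdot 0 = -24 + 0 = -24$)
$t = -4$
$B{\left(d \right)} = - \frac{24}{d}$
$B^{2}{\left(t \right)} = \left(- \frac{24}{-4}\right)^{2} = \left(\left(-24\right) \left(- \frac{1}{4}\right)\right)^{2} = 6^{2} = 36$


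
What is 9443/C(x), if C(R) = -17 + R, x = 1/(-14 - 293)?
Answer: -2899001/5220 ≈ -555.36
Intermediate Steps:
x = -1/307 (x = 1/(-307) = -1/307 ≈ -0.0032573)
9443/C(x) = 9443/(-17 - 1/307) = 9443/(-5220/307) = 9443*(-307/5220) = -2899001/5220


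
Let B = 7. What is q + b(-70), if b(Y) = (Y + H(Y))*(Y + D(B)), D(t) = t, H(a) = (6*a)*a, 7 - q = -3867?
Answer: -1843916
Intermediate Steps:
q = 3874 (q = 7 - 1*(-3867) = 7 + 3867 = 3874)
H(a) = 6*a²
b(Y) = (7 + Y)*(Y + 6*Y²) (b(Y) = (Y + 6*Y²)*(Y + 7) = (Y + 6*Y²)*(7 + Y) = (7 + Y)*(Y + 6*Y²))
q + b(-70) = 3874 - 70*(7 + 6*(-70)² + 43*(-70)) = 3874 - 70*(7 + 6*4900 - 3010) = 3874 - 70*(7 + 29400 - 3010) = 3874 - 70*26397 = 3874 - 1847790 = -1843916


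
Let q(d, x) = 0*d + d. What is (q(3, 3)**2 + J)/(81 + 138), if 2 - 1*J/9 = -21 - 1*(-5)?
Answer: 57/73 ≈ 0.78082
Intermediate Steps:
q(d, x) = d (q(d, x) = 0 + d = d)
J = 162 (J = 18 - 9*(-21 - 1*(-5)) = 18 - 9*(-21 + 5) = 18 - 9*(-16) = 18 + 144 = 162)
(q(3, 3)**2 + J)/(81 + 138) = (3**2 + 162)/(81 + 138) = (9 + 162)/219 = (1/219)*171 = 57/73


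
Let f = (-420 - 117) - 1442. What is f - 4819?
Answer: -6798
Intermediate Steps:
f = -1979 (f = -537 - 1442 = -1979)
f - 4819 = -1979 - 4819 = -6798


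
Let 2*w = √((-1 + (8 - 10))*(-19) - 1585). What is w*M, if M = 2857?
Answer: 2857*I*√382 ≈ 55840.0*I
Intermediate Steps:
w = I*√382 (w = √((-1 + (8 - 10))*(-19) - 1585)/2 = √((-1 - 2)*(-19) - 1585)/2 = √(-3*(-19) - 1585)/2 = √(57 - 1585)/2 = √(-1528)/2 = (2*I*√382)/2 = I*√382 ≈ 19.545*I)
w*M = (I*√382)*2857 = 2857*I*√382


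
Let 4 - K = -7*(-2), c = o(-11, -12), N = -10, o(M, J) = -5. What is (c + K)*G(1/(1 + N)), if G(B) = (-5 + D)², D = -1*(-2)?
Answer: -135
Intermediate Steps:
c = -5
D = 2
G(B) = 9 (G(B) = (-5 + 2)² = (-3)² = 9)
K = -10 (K = 4 - (-7)*(-2) = 4 - 1*14 = 4 - 14 = -10)
(c + K)*G(1/(1 + N)) = (-5 - 10)*9 = -15*9 = -135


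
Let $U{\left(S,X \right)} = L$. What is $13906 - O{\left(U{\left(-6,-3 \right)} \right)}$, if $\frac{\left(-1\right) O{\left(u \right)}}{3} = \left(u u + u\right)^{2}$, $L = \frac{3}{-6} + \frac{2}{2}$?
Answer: $\frac{222523}{16} \approx 13908.0$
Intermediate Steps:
$L = \frac{1}{2}$ ($L = 3 \left(- \frac{1}{6}\right) + 2 \cdot \frac{1}{2} = - \frac{1}{2} + 1 = \frac{1}{2} \approx 0.5$)
$U{\left(S,X \right)} = \frac{1}{2}$
$O{\left(u \right)} = - 3 \left(u + u^{2}\right)^{2}$ ($O{\left(u \right)} = - 3 \left(u u + u\right)^{2} = - 3 \left(u^{2} + u\right)^{2} = - 3 \left(u + u^{2}\right)^{2}$)
$13906 - O{\left(U{\left(-6,-3 \right)} \right)} = 13906 - - \frac{3 \left(1 + \frac{1}{2}\right)^{2}}{4} = 13906 - \left(-3\right) \frac{1}{4} \left(\frac{3}{2}\right)^{2} = 13906 - \left(-3\right) \frac{1}{4} \cdot \frac{9}{4} = 13906 - - \frac{27}{16} = 13906 + \frac{27}{16} = \frac{222523}{16}$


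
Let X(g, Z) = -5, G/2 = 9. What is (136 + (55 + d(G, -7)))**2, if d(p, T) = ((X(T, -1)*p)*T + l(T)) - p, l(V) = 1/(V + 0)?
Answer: 31584400/49 ≈ 6.4458e+5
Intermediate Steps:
G = 18 (G = 2*9 = 18)
l(V) = 1/V
d(p, T) = 1/T - p - 5*T*p (d(p, T) = ((-5*p)*T + 1/T) - p = (-5*T*p + 1/T) - p = (1/T - 5*T*p) - p = 1/T - p - 5*T*p)
(136 + (55 + d(G, -7)))**2 = (136 + (55 + (1/(-7) - 1*18 - 5*(-7)*18)))**2 = (136 + (55 + (-1/7 - 18 + 630)))**2 = (136 + (55 + 4283/7))**2 = (136 + 4668/7)**2 = (5620/7)**2 = 31584400/49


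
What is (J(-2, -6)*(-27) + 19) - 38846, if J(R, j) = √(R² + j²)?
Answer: -38827 - 54*√10 ≈ -38998.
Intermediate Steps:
(J(-2, -6)*(-27) + 19) - 38846 = (√((-2)² + (-6)²)*(-27) + 19) - 38846 = (√(4 + 36)*(-27) + 19) - 38846 = (√40*(-27) + 19) - 38846 = ((2*√10)*(-27) + 19) - 38846 = (-54*√10 + 19) - 38846 = (19 - 54*√10) - 38846 = -38827 - 54*√10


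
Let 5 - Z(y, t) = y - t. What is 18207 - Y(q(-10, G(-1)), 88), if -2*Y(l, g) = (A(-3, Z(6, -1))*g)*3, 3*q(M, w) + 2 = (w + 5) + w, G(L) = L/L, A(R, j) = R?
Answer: 17811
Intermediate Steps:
Z(y, t) = 5 + t - y (Z(y, t) = 5 - (y - t) = 5 + (t - y) = 5 + t - y)
G(L) = 1
q(M, w) = 1 + 2*w/3 (q(M, w) = -⅔ + ((w + 5) + w)/3 = -⅔ + ((5 + w) + w)/3 = -⅔ + (5 + 2*w)/3 = -⅔ + (5/3 + 2*w/3) = 1 + 2*w/3)
Y(l, g) = 9*g/2 (Y(l, g) = -(-3*g)*3/2 = -(-9)*g/2 = 9*g/2)
18207 - Y(q(-10, G(-1)), 88) = 18207 - 9*88/2 = 18207 - 1*396 = 18207 - 396 = 17811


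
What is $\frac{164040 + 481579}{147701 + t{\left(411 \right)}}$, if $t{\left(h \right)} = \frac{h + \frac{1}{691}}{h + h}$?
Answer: $\frac{14104341663}{3226721054} \approx 4.3711$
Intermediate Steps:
$t{\left(h \right)} = \frac{\frac{1}{691} + h}{2 h}$ ($t{\left(h \right)} = \frac{h + \frac{1}{691}}{2 h} = \left(\frac{1}{691} + h\right) \frac{1}{2 h} = \frac{\frac{1}{691} + h}{2 h}$)
$\frac{164040 + 481579}{147701 + t{\left(411 \right)}} = \frac{164040 + 481579}{147701 + \frac{1 + 691 \cdot 411}{1382 \cdot 411}} = \frac{645619}{147701 + \frac{1}{1382} \cdot \frac{1}{411} \left(1 + 284001\right)} = \frac{645619}{147701 + \frac{1}{1382} \cdot \frac{1}{411} \cdot 284002} = \frac{645619}{147701 + \frac{142001}{284001}} = \frac{645619}{\frac{41947373702}{284001}} = 645619 \cdot \frac{284001}{41947373702} = \frac{14104341663}{3226721054}$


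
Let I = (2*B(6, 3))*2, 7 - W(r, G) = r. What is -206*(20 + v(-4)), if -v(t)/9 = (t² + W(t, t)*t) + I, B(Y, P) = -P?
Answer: -78280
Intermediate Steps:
W(r, G) = 7 - r
I = -12 (I = (2*(-1*3))*2 = (2*(-3))*2 = -6*2 = -12)
v(t) = 108 - 9*t² - 9*t*(7 - t) (v(t) = -9*((t² + (7 - t)*t) - 12) = -9*((t² + t*(7 - t)) - 12) = -9*(-12 + t² + t*(7 - t)) = 108 - 9*t² - 9*t*(7 - t))
-206*(20 + v(-4)) = -206*(20 + (108 - 63*(-4))) = -206*(20 + (108 + 252)) = -206*(20 + 360) = -206*380 = -78280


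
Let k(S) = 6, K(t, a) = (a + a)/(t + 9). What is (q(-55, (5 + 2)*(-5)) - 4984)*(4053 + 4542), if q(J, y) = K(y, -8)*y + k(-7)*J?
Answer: -596166390/13 ≈ -4.5859e+7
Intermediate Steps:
K(t, a) = 2*a/(9 + t) (K(t, a) = (2*a)/(9 + t) = 2*a/(9 + t))
q(J, y) = 6*J - 16*y/(9 + y) (q(J, y) = (2*(-8)/(9 + y))*y + 6*J = (-16/(9 + y))*y + 6*J = -16*y/(9 + y) + 6*J = 6*J - 16*y/(9 + y))
(q(-55, (5 + 2)*(-5)) - 4984)*(4053 + 4542) = (2*(-8*(5 + 2)*(-5) + 3*(-55)*(9 + (5 + 2)*(-5)))/(9 + (5 + 2)*(-5)) - 4984)*(4053 + 4542) = (2*(-56*(-5) + 3*(-55)*(9 + 7*(-5)))/(9 + 7*(-5)) - 4984)*8595 = (2*(-8*(-35) + 3*(-55)*(9 - 35))/(9 - 35) - 4984)*8595 = (2*(280 + 3*(-55)*(-26))/(-26) - 4984)*8595 = (2*(-1/26)*(280 + 4290) - 4984)*8595 = (2*(-1/26)*4570 - 4984)*8595 = (-4570/13 - 4984)*8595 = -69362/13*8595 = -596166390/13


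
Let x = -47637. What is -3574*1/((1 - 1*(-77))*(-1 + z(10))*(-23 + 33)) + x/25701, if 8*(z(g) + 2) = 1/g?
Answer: -1964179/6142539 ≈ -0.31977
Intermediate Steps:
z(g) = -2 + 1/(8*g)
-3574*1/((1 - 1*(-77))*(-1 + z(10))*(-23 + 33)) + x/25701 = -3574*1/((1 - 1*(-77))*(-1 + (-2 + (1/8)/10))*(-23 + 33)) - 47637/25701 = -3574*1/(10*(1 + 77)*(-1 + (-2 + (1/8)*(1/10)))) - 47637*1/25701 = -3574*1/(780*(-1 + (-2 + 1/80))) - 15879/8567 = -3574*1/(780*(-1 - 159/80)) - 15879/8567 = -3574/(78*(-239/80*10)) - 15879/8567 = -3574/(78*(-239/8)) - 15879/8567 = -3574/(-9321/4) - 15879/8567 = -3574*(-4/9321) - 15879/8567 = 14296/9321 - 15879/8567 = -1964179/6142539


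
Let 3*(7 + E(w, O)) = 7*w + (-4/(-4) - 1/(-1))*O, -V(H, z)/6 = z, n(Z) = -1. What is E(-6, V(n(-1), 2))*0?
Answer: 0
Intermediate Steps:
V(H, z) = -6*z
E(w, O) = -7 + 2*O/3 + 7*w/3 (E(w, O) = -7 + (7*w + (-4/(-4) - 1/(-1))*O)/3 = -7 + (7*w + (-4*(-¼) - 1*(-1))*O)/3 = -7 + (7*w + (1 + 1)*O)/3 = -7 + (7*w + 2*O)/3 = -7 + (2*O + 7*w)/3 = -7 + (2*O/3 + 7*w/3) = -7 + 2*O/3 + 7*w/3)
E(-6, V(n(-1), 2))*0 = (-7 + 2*(-6*2)/3 + (7/3)*(-6))*0 = (-7 + (⅔)*(-12) - 14)*0 = (-7 - 8 - 14)*0 = -29*0 = 0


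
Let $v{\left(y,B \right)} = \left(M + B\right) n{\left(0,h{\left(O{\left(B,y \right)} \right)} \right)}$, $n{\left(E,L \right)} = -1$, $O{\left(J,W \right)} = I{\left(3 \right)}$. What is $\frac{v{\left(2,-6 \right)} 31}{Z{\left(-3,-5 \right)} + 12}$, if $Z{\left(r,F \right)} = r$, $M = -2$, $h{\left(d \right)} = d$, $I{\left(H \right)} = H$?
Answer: $\frac{248}{9} \approx 27.556$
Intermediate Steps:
$O{\left(J,W \right)} = 3$
$v{\left(y,B \right)} = 2 - B$ ($v{\left(y,B \right)} = \left(-2 + B\right) \left(-1\right) = 2 - B$)
$\frac{v{\left(2,-6 \right)} 31}{Z{\left(-3,-5 \right)} + 12} = \frac{\left(2 - -6\right) 31}{-3 + 12} = \frac{\left(2 + 6\right) 31}{9} = 8 \cdot 31 \cdot \frac{1}{9} = 248 \cdot \frac{1}{9} = \frac{248}{9}$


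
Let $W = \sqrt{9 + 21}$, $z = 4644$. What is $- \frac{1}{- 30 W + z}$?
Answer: $- \frac{43}{199442} - \frac{5 \sqrt{30}}{3589956} \approx -0.00022323$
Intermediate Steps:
$W = \sqrt{30} \approx 5.4772$
$- \frac{1}{- 30 W + z} = - \frac{1}{- 30 \sqrt{30} + 4644} = - \frac{1}{4644 - 30 \sqrt{30}}$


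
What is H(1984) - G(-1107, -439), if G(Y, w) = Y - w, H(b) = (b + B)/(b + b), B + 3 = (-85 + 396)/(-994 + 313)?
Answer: 903211847/1351104 ≈ 668.50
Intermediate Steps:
B = -2354/681 (B = -3 + (-85 + 396)/(-994 + 313) = -3 + 311/(-681) = -3 + 311*(-1/681) = -3 - 311/681 = -2354/681 ≈ -3.4567)
H(b) = (-2354/681 + b)/(2*b) (H(b) = (b - 2354/681)/(b + b) = (-2354/681 + b)/((2*b)) = (-2354/681 + b)*(1/(2*b)) = (-2354/681 + b)/(2*b))
H(1984) - G(-1107, -439) = (1/1362)*(-2354 + 681*1984)/1984 - (-1107 - 1*(-439)) = (1/1362)*(1/1984)*(-2354 + 1351104) - (-1107 + 439) = (1/1362)*(1/1984)*1348750 - 1*(-668) = 674375/1351104 + 668 = 903211847/1351104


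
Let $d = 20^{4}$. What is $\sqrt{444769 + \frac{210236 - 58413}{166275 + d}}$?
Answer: $\frac{\sqrt{1893924019896198}}{65255} \approx 666.91$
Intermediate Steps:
$d = 160000$
$\sqrt{444769 + \frac{210236 - 58413}{166275 + d}} = \sqrt{444769 + \frac{210236 - 58413}{166275 + 160000}} = \sqrt{444769 + \frac{151823}{326275}} = \sqrt{\frac{145117157298}{326275}} = \frac{\sqrt{1893924019896198}}{65255}$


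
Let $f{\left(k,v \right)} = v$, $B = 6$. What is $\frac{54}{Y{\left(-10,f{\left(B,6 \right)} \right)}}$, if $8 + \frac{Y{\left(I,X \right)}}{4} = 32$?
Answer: $\frac{9}{16} \approx 0.5625$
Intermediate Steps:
$Y{\left(I,X \right)} = 96$ ($Y{\left(I,X \right)} = -32 + 4 \cdot 32 = -32 + 128 = 96$)
$\frac{54}{Y{\left(-10,f{\left(B,6 \right)} \right)}} = \frac{54}{96} = 54 \cdot \frac{1}{96} = \frac{9}{16}$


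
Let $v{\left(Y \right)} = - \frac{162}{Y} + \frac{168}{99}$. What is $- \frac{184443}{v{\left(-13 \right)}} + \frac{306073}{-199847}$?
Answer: $- \frac{15814962202211}{1213870678} \approx -13029.0$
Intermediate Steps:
$v{\left(Y \right)} = \frac{56}{33} - \frac{162}{Y}$ ($v{\left(Y \right)} = - \frac{162}{Y} + 168 \cdot \frac{1}{99} = - \frac{162}{Y} + \frac{56}{33} = \frac{56}{33} - \frac{162}{Y}$)
$- \frac{184443}{v{\left(-13 \right)}} + \frac{306073}{-199847} = - \frac{184443}{\frac{56}{33} - \frac{162}{-13}} + \frac{306073}{-199847} = - \frac{184443}{\frac{56}{33} - - \frac{162}{13}} + 306073 \left(- \frac{1}{199847}\right) = - \frac{184443}{\frac{56}{33} + \frac{162}{13}} - \frac{306073}{199847} = - \frac{184443}{\frac{6074}{429}} - \frac{306073}{199847} = \left(-184443\right) \frac{429}{6074} - \frac{306073}{199847} = - \frac{79126047}{6074} - \frac{306073}{199847} = - \frac{15814962202211}{1213870678}$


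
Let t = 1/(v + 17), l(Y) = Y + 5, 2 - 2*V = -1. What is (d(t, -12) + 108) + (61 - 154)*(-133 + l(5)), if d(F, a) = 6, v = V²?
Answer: 11553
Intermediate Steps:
V = 3/2 (V = 1 - ½*(-1) = 1 + ½ = 3/2 ≈ 1.5000)
l(Y) = 5 + Y
v = 9/4 (v = (3/2)² = 9/4 ≈ 2.2500)
t = 4/77 (t = 1/(9/4 + 17) = 1/(77/4) = 4/77 ≈ 0.051948)
(d(t, -12) + 108) + (61 - 154)*(-133 + l(5)) = (6 + 108) + (61 - 154)*(-133 + (5 + 5)) = 114 - 93*(-133 + 10) = 114 - 93*(-123) = 114 + 11439 = 11553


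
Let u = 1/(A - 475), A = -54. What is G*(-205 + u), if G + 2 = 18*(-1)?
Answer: 2168920/529 ≈ 4100.0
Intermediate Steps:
G = -20 (G = -2 + 18*(-1) = -2 - 18 = -20)
u = -1/529 (u = 1/(-54 - 475) = 1/(-529) = -1/529 ≈ -0.0018904)
G*(-205 + u) = -20*(-205 - 1/529) = -20*(-108446/529) = 2168920/529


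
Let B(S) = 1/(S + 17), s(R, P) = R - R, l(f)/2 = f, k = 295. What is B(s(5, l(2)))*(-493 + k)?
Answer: -198/17 ≈ -11.647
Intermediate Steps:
l(f) = 2*f
s(R, P) = 0
B(S) = 1/(17 + S)
B(s(5, l(2)))*(-493 + k) = (-493 + 295)/(17 + 0) = -198/17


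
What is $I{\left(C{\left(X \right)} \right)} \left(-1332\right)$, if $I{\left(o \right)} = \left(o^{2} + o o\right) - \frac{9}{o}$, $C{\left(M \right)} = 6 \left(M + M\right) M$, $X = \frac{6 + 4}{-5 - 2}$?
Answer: $- \frac{383498468649}{240100} \approx -1.5972 \cdot 10^{6}$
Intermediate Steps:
$X = - \frac{10}{7}$ ($X = \frac{10}{-7} = 10 \left(- \frac{1}{7}\right) = - \frac{10}{7} \approx -1.4286$)
$C{\left(M \right)} = 12 M^{2}$ ($C{\left(M \right)} = 6 \cdot 2 M M = 12 M M = 12 M^{2}$)
$I{\left(o \right)} = - \frac{9}{o} + 2 o^{2}$ ($I{\left(o \right)} = \left(o^{2} + o^{2}\right) - \frac{9}{o} = 2 o^{2} - \frac{9}{o} = - \frac{9}{o} + 2 o^{2}$)
$I{\left(C{\left(X \right)} \right)} \left(-1332\right) = \frac{-9 + 2 \left(12 \left(- \frac{10}{7}\right)^{2}\right)^{3}}{12 \left(- \frac{10}{7}\right)^{2}} \left(-1332\right) = \frac{-9 + 2 \left(12 \cdot \frac{100}{49}\right)^{3}}{12 \cdot \frac{100}{49}} \left(-1332\right) = \frac{-9 + 2 \left(\frac{1200}{49}\right)^{3}}{\frac{1200}{49}} \left(-1332\right) = \frac{49 \left(-9 + 2 \cdot \frac{1728000000}{117649}\right)}{1200} \left(-1332\right) = \frac{49 \left(-9 + \frac{3456000000}{117649}\right)}{1200} \left(-1332\right) = \frac{49}{1200} \cdot \frac{3454941159}{117649} \left(-1332\right) = \frac{1151647053}{960400} \left(-1332\right) = - \frac{383498468649}{240100}$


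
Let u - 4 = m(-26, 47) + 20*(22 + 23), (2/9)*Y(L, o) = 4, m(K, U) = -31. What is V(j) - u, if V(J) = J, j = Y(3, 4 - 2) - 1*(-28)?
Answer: -827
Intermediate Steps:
Y(L, o) = 18 (Y(L, o) = (9/2)*4 = 18)
j = 46 (j = 18 - 1*(-28) = 18 + 28 = 46)
u = 873 (u = 4 + (-31 + 20*(22 + 23)) = 4 + (-31 + 20*45) = 4 + (-31 + 900) = 4 + 869 = 873)
V(j) - u = 46 - 1*873 = 46 - 873 = -827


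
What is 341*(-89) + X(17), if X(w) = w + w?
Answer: -30315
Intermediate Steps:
X(w) = 2*w
341*(-89) + X(17) = 341*(-89) + 2*17 = -30349 + 34 = -30315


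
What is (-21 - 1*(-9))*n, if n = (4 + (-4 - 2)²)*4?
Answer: -1920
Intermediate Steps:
n = 160 (n = (4 + (-6)²)*4 = (4 + 36)*4 = 40*4 = 160)
(-21 - 1*(-9))*n = (-21 - 1*(-9))*160 = (-21 + 9)*160 = -12*160 = -1920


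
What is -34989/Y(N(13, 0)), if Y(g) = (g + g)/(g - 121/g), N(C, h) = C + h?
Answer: -839736/169 ≈ -4968.9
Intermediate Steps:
Y(g) = 2*g/(g - 121/g) (Y(g) = (2*g)/(g - 121/g) = 2*g/(g - 121/g))
-34989/Y(N(13, 0)) = -34989*(-121 + (13 + 0)**2)/(2*(13 + 0)**2) = -34989/(2*13**2/(-121 + 13**2)) = -34989/(2*169/(-121 + 169)) = -34989/(2*169/48) = -34989/(2*169*(1/48)) = -34989/169/24 = -34989*24/169 = -839736/169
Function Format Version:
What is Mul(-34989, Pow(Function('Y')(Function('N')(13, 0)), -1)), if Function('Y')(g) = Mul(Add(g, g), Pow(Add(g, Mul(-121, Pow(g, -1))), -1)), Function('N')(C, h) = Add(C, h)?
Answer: Rational(-839736, 169) ≈ -4968.9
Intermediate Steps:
Function('Y')(g) = Mul(2, g, Pow(Add(g, Mul(-121, Pow(g, -1))), -1)) (Function('Y')(g) = Mul(Mul(2, g), Pow(Add(g, Mul(-121, Pow(g, -1))), -1)) = Mul(2, g, Pow(Add(g, Mul(-121, Pow(g, -1))), -1)))
Mul(-34989, Pow(Function('Y')(Function('N')(13, 0)), -1)) = Mul(-34989, Pow(Mul(2, Pow(Add(13, 0), 2), Pow(Add(-121, Pow(Add(13, 0), 2)), -1)), -1)) = Mul(-34989, Pow(Mul(2, Pow(13, 2), Pow(Add(-121, Pow(13, 2)), -1)), -1)) = Mul(-34989, Pow(Mul(2, 169, Pow(Add(-121, 169), -1)), -1)) = Mul(-34989, Pow(Mul(2, 169, Pow(48, -1)), -1)) = Mul(-34989, Pow(Mul(2, 169, Rational(1, 48)), -1)) = Mul(-34989, Pow(Rational(169, 24), -1)) = Mul(-34989, Rational(24, 169)) = Rational(-839736, 169)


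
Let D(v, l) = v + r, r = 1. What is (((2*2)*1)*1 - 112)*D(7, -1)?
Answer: -864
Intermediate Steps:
D(v, l) = 1 + v (D(v, l) = v + 1 = 1 + v)
(((2*2)*1)*1 - 112)*D(7, -1) = (((2*2)*1)*1 - 112)*(1 + 7) = ((4*1)*1 - 112)*8 = (4*1 - 112)*8 = (4 - 112)*8 = -108*8 = -864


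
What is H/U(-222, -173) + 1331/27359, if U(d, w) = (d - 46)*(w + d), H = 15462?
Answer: 281962259/1448111870 ≈ 0.19471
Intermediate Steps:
U(d, w) = (-46 + d)*(d + w)
H/U(-222, -173) + 1331/27359 = 15462/((-222)**2 - 46*(-222) - 46*(-173) - 222*(-173)) + 1331/27359 = 15462/(49284 + 10212 + 7958 + 38406) + 1331*(1/27359) = 15462/105860 + 1331/27359 = 15462*(1/105860) + 1331/27359 = 7731/52930 + 1331/27359 = 281962259/1448111870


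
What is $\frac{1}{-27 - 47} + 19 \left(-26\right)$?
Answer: $- \frac{36557}{74} \approx -494.01$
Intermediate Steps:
$\frac{1}{-27 - 47} + 19 \left(-26\right) = \frac{1}{-74} - 494 = - \frac{1}{74} - 494 = - \frac{36557}{74}$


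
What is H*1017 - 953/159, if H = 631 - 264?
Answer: 59344048/159 ≈ 3.7323e+5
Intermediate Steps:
H = 367
H*1017 - 953/159 = 367*1017 - 953/159 = 373239 - 953*1/159 = 373239 - 953/159 = 59344048/159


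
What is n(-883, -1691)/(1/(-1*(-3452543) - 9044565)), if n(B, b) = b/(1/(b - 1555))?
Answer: -30694530469692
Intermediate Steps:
n(B, b) = b*(-1555 + b) (n(B, b) = b/(1/(-1555 + b)) = b*(-1555 + b))
n(-883, -1691)/(1/(-1*(-3452543) - 9044565)) = (-1691*(-1555 - 1691))/(1/(-1*(-3452543) - 9044565)) = (-1691*(-3246))/(1/(3452543 - 9044565)) = 5488986/(1/(-5592022)) = 5488986/(-1/5592022) = 5488986*(-5592022) = -30694530469692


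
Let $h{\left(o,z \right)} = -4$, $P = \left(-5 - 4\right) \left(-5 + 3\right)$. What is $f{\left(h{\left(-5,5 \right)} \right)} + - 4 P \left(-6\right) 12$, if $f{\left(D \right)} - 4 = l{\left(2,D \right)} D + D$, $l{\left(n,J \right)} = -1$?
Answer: $5188$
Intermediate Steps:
$P = 18$ ($P = \left(-9\right) \left(-2\right) = 18$)
$f{\left(D \right)} = 4$ ($f{\left(D \right)} = 4 + \left(- D + D\right) = 4 + 0 = 4$)
$f{\left(h{\left(-5,5 \right)} \right)} + - 4 P \left(-6\right) 12 = 4 + \left(-4\right) 18 \left(-6\right) 12 = 4 + \left(-72\right) \left(-6\right) 12 = 4 + 432 \cdot 12 = 4 + 5184 = 5188$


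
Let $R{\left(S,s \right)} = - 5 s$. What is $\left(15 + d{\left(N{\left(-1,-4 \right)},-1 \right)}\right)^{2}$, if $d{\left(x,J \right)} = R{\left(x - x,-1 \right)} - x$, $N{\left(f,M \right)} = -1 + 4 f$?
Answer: $625$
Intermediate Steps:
$d{\left(x,J \right)} = 5 - x$ ($d{\left(x,J \right)} = \left(-5\right) \left(-1\right) - x = 5 - x$)
$\left(15 + d{\left(N{\left(-1,-4 \right)},-1 \right)}\right)^{2} = \left(15 + \left(5 - \left(-1 + 4 \left(-1\right)\right)\right)\right)^{2} = \left(15 + \left(5 - \left(-1 - 4\right)\right)\right)^{2} = \left(15 + \left(5 - -5\right)\right)^{2} = \left(15 + \left(5 + 5\right)\right)^{2} = \left(15 + 10\right)^{2} = 25^{2} = 625$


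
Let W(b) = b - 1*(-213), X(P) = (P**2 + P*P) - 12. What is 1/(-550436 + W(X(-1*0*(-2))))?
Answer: -1/550235 ≈ -1.8174e-6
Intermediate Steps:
X(P) = -12 + 2*P**2 (X(P) = (P**2 + P**2) - 12 = 2*P**2 - 12 = -12 + 2*P**2)
W(b) = 213 + b (W(b) = b + 213 = 213 + b)
1/(-550436 + W(X(-1*0*(-2)))) = 1/(-550436 + (213 + (-12 + 2*(-1*0*(-2))**2))) = 1/(-550436 + (213 + (-12 + 2*(0*(-2))**2))) = 1/(-550436 + (213 + (-12 + 2*0**2))) = 1/(-550436 + (213 + (-12 + 2*0))) = 1/(-550436 + (213 + (-12 + 0))) = 1/(-550436 + (213 - 12)) = 1/(-550436 + 201) = 1/(-550235) = -1/550235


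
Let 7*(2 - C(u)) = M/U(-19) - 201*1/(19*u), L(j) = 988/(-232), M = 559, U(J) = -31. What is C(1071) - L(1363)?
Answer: 754342585/85370838 ≈ 8.8361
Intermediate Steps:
L(j) = -247/58 (L(j) = 988*(-1/232) = -247/58)
C(u) = 993/217 + 201/(133*u) (C(u) = 2 - (559/(-31) - 201*1/(19*u))/7 = 2 - (559*(-1/31) - 201*1/(19*u))/7 = 2 - (-559/31 - 201/(19*u))/7 = 2 + (559/217 + 201/(133*u)) = 993/217 + 201/(133*u))
C(1071) - L(1363) = (3/4123)*(2077 + 6289*1071)/1071 - 1*(-247/58) = (3/4123)*(1/1071)*(2077 + 6735519) + 247/58 = (3/4123)*(1/1071)*6737596 + 247/58 = 6737596/1471911 + 247/58 = 754342585/85370838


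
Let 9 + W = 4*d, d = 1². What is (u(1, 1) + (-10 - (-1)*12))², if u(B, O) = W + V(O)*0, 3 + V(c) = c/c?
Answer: 9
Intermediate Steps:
d = 1
V(c) = -2 (V(c) = -3 + c/c = -3 + 1 = -2)
W = -5 (W = -9 + 4*1 = -9 + 4 = -5)
u(B, O) = -5 (u(B, O) = -5 - 2*0 = -5 + 0 = -5)
(u(1, 1) + (-10 - (-1)*12))² = (-5 + (-10 - (-1)*12))² = (-5 + (-10 - 1*(-12)))² = (-5 + (-10 + 12))² = (-5 + 2)² = (-3)² = 9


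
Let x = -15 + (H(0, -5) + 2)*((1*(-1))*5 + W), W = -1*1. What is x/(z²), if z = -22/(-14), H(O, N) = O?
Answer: -1323/121 ≈ -10.934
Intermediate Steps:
W = -1
z = 11/7 (z = -22*(-1/14) = 11/7 ≈ 1.5714)
x = -27 (x = -15 + (0 + 2)*((1*(-1))*5 - 1) = -15 + 2*(-1*5 - 1) = -15 + 2*(-5 - 1) = -15 + 2*(-6) = -15 - 12 = -27)
x/(z²) = -27/((11/7)²) = -27/121/49 = -27*49/121 = -1323/121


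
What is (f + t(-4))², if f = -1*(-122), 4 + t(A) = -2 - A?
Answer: 14400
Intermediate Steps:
t(A) = -6 - A (t(A) = -4 + (-2 - A) = -6 - A)
f = 122
(f + t(-4))² = (122 + (-6 - 1*(-4)))² = (122 + (-6 + 4))² = (122 - 2)² = 120² = 14400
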